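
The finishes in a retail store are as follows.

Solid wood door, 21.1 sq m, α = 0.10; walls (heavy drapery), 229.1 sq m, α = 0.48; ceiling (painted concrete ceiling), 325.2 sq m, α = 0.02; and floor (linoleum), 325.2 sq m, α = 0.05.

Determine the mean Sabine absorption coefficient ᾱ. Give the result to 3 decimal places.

0.150

S = Σ Sᵢ = 21.1 + 229.1 + 325.2 + 325.2 = 900.6 sq m.
A = 21.1·0.10 + 229.1·0.48 + 325.2·0.02 + 325.2·0.05 = 134.842 sabins.
ᾱ = A/S = 0.150.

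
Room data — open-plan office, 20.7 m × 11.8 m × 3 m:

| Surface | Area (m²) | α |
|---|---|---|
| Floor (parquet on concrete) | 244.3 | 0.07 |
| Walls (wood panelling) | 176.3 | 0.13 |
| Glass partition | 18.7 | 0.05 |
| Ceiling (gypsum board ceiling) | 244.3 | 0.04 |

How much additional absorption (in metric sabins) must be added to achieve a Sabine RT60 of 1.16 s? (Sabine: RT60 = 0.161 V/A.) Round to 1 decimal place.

Total absorption A₁ = 244.3·0.07 + 176.3·0.13 + 18.7·0.05 + 244.3·0.04
  = 17.101 + 22.919 + 0.935 + 9.772 = 50.727 m² sabins.
V = 732.78 m³. Required absorption A₂ = 0.161 × 732.78 / 1.16 = 101.705 sabins.
Additional absorption ΔA = 101.705 − 50.727 = 51.0 sabins.

51.0 sabins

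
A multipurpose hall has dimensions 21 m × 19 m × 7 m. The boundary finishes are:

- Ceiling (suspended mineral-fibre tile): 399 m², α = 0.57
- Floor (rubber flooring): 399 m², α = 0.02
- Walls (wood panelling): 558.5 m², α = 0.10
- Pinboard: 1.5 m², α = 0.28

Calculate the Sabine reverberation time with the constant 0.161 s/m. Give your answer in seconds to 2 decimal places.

Summing Sᵢαᵢ: 227.430 + 7.980 + 55.850 + 0.420 → A = 291.680 sabins.
Room volume: 2793 m³.
T = 0.161 V/A = 0.161·2793/291.680 = 1.54 s.

1.54 s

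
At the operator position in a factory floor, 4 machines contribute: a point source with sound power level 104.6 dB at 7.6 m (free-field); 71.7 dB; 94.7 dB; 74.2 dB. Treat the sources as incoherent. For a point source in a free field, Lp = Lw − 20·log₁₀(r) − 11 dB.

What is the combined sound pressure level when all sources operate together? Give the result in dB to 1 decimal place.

Source at 7.6 m: Lp = 104.6 − 20·log₁₀(7.6) − 11 = 76.0 dB.
Sum in the linear (power) domain: Σ 10^(Lᵢ/10) = 10^(76.0/10) + 10^(71.7/10) + 10^(94.7/10) + 10^(74.2/10) = 3.032e+09.
L_total = 10·log₁₀(3.032e+09) = 94.8 dB.

94.8 dB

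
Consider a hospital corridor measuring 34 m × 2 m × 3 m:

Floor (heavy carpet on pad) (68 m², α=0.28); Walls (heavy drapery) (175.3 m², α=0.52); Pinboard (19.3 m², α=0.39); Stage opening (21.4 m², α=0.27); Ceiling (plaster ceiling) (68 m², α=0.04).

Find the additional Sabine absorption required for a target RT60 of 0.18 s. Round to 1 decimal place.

56.2 sabins

Total absorption A₁ = 68*0.28 + 175.3*0.52 + 19.3*0.39 + 21.4*0.27 + 68*0.04
  = 19.040 + 91.156 + 7.527 + 5.778 + 2.720 = 126.221 m² sabins.
V = 204 m³. Required absorption A₂ = 0.161 × 204 / 0.18 = 182.467 sabins.
Additional absorption ΔA = 182.467 − 126.221 = 56.2 sabins.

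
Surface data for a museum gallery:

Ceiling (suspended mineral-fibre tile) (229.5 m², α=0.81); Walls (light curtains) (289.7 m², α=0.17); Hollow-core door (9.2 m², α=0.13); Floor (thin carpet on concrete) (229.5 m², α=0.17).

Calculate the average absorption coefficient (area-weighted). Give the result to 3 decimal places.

0.363

Total surface area S = 757.9 m².
A = 229.5×0.81 + 289.7×0.17 + 9.2×0.13 + 229.5×0.17 = 275.355 sabins.
ᾱ = 275.355 / 757.9 = 0.363.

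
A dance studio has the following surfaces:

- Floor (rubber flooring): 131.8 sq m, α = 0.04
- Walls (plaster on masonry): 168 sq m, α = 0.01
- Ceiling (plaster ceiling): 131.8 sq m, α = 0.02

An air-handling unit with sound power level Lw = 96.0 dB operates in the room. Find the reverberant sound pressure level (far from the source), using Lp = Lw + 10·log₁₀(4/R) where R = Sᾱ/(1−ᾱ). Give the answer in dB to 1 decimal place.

A = 9.588 sabins; S = 431.6 sq m.
ᾱ = 9.588/431.6 = 0.0222; R = Sᾱ/(1−ᾱ) = 9.588/(1−0.0222) = 9.806 sq m.
Lp = Lw + 10 log₁₀(4/R) = 96.0 -3.89 = 92.1 dB.

92.1 dB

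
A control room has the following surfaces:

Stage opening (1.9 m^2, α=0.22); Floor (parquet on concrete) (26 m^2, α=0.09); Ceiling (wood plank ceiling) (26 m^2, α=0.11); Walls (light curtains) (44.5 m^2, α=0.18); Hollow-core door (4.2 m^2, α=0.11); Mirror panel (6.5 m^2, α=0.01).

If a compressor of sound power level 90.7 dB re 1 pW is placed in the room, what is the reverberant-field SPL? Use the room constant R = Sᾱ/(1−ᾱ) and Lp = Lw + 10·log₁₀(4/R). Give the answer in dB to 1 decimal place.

84.6 dB

Σ(Sᵢαᵢ) = 1.9·0.22 + 26·0.09 + 26·0.11 + 44.5·0.18 + 4.2·0.11 + 6.5·0.01 = 14.155; total area S = 109.1 m^2.
ᾱ = 0.1297, so room constant R = A/(1−ᾱ) = 16.265 m^2.
Lp = Lw + 10 log₁₀(4/R) = 90.7 -6.09 = 84.6 dB.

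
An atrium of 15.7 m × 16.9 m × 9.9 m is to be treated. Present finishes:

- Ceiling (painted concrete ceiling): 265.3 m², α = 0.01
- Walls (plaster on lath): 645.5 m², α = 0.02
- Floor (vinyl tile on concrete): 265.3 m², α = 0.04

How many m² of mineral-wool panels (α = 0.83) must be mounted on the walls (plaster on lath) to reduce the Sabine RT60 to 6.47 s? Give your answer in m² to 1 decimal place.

48.4

Total absorption A₁ = 265.3×0.01 + 645.5×0.02 + 265.3×0.04
  = 2.653 + 12.910 + 10.612 = 26.175 m² sabins.
Required A₂ = 0.161·2626.767/6.47 = 65.365 sabins.
Absorption to add: 65.365 − 26.175 = 39.190 sabins.
Net gain per m²: Δα = 0.83 − 0.02 = 0.81.
Panel area = 39.190 / 0.81 = 48.4 m².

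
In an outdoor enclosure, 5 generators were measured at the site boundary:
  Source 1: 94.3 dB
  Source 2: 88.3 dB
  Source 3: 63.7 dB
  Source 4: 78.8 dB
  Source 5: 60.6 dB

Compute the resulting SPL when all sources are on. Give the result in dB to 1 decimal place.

95.4 dB

Σ 10^(Lᵢ/10) = 3.447e+09.
Back to dB: 10·log₁₀ Σ = 95.4 dB.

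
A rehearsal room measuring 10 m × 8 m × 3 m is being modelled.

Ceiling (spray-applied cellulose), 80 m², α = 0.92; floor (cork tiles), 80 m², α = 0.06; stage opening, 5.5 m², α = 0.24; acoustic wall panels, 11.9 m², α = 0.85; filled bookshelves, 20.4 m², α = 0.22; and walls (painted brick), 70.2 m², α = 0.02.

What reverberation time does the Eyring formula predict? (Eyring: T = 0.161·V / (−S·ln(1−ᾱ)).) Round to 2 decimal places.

Total surface area S = 80 + 80 + 5.5 + 11.9 + 20.4 + 70.2 = 268.0 m².
Absorption A = 80·0.92 + 80·0.06 + 5.5·0.24 + 11.9·0.85 + 20.4·0.22 + 70.2·0.02 = 95.727 sabins.
Mean coefficient ᾱ = A/S = 0.3572.
−S·ln(1−ᾱ) = −268.0 × ln(1 − 0.3572) = 118.435.
V = 10 × 8 × 3 = 240 m³.
T = 0.161·V/[−S·ln(1−ᾱ)] = 0.161·240/118.435 = 0.33 s.

0.33 sec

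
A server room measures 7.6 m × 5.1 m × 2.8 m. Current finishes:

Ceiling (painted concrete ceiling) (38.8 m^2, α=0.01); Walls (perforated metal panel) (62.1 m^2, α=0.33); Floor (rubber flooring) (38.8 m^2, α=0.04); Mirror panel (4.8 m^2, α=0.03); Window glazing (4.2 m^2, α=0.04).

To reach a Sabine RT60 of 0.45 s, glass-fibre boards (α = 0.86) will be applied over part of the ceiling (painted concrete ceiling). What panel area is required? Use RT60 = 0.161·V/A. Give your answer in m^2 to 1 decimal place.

Equivalent absorption area: A₁ = 38.8·0.01 + 62.1·0.33 + 38.8·0.04 + 4.8·0.03 + 4.2·0.04 = 22.745 m^2.
Required A₂ = 0.161·108.528/0.45 = 38.829 sabins.
ΔA needed = 38.829 − 22.745 = 16.084 sabins.
Net gain per m^2: Δα = 0.86 − 0.01 = 0.85.
Area = ΔA/Δα = 16.084/0.85 = 18.9 m^2.

18.9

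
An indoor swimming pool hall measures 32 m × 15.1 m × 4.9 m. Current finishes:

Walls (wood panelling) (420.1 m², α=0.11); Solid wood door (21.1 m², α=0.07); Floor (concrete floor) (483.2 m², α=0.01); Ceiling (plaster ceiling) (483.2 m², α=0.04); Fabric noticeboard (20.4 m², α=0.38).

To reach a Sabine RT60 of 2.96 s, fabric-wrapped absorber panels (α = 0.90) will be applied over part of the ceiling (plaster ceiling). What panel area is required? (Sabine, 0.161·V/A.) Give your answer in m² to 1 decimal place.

57.2

Total absorption A₁ = 420.1×0.11 + 21.1×0.07 + 483.2×0.01 + 483.2×0.04 + 20.4×0.38
  = 46.211 + 1.477 + 4.832 + 19.328 + 7.752 = 79.600 m² sabins.
Required A₂ = 0.161·2367.68/2.96 = 128.783 sabins.
Absorption to add: 128.783 − 79.600 = 49.183 sabins.
Each m² of panel replacing the ceiling (plaster ceiling) adds (0.90 − 0.04) = 0.86 sabins.
Area = ΔA/Δα = 49.183/0.86 = 57.2 m².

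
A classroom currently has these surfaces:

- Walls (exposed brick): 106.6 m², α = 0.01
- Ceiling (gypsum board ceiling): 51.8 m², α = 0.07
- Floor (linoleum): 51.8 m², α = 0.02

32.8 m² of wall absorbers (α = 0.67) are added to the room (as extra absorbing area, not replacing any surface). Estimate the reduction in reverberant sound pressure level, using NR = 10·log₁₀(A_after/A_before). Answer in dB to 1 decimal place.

Summing Sᵢαᵢ: 1.066 + 3.626 + 1.036 → A_before = 5.728 sabins.
Added absorption = 32.8 × 0.67 = 21.976 sabins.
New total A_after = 27.704 sabins.
NR = 10·log₁₀(27.704/5.728) = 6.8 dB.

6.8 dB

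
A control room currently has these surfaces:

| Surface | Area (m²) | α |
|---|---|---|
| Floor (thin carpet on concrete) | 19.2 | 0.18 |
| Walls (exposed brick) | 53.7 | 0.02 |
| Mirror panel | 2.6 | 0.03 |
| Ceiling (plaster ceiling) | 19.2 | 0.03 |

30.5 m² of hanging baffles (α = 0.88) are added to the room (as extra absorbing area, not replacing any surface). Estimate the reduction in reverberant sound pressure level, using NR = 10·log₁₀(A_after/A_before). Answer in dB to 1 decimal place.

7.9 dB

Summing Sᵢαᵢ: 3.456 + 1.074 + 0.078 + 0.576 → A_before = 5.184 sabins.
Treatment contributes 30.5·0.88 = 26.840 sabins.
A_after = 5.184 + 26.840 = 32.024 sabins.
NR = 10·log₁₀(32.024/5.184) = 7.9 dB.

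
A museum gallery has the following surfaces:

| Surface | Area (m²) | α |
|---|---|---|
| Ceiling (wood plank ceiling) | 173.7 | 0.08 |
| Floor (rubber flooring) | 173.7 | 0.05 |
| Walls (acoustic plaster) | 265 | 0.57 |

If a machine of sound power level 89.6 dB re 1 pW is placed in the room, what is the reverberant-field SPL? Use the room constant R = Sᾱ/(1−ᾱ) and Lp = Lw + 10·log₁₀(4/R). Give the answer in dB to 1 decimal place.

71.8 dB

A = 173.631 sabins; S = 612.4 m².
ᾱ = 173.631/612.4 = 0.2835; R = Sᾱ/(1−ᾱ) = 173.631/(1−0.2835) = 242.332 m².
Lp = 89.6 + 10·log₁₀(4/242.332) = 89.6 + (-17.82) = 71.8 dB.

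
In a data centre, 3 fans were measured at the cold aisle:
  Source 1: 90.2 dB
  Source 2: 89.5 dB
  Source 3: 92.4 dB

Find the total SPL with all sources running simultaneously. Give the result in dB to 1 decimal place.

Converting to relative power and adding: 10^(90.2/10) + 10^(89.5/10) + 10^(92.4/10) = 3.676e+09.
Back to dB: 10·log₁₀ Σ = 95.7 dB.

95.7 dB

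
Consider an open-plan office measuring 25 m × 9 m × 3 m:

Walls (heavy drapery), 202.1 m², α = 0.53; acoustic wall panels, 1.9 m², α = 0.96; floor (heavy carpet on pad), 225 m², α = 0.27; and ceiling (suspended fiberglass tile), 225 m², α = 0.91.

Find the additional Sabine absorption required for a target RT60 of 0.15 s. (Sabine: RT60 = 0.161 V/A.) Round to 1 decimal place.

350.1 sabins

Summing Sᵢαᵢ: 107.113 + 1.824 + 60.750 + 204.750 → A₁ = 374.437 sabins.
For T = 0.15 s, need A₂ = 0.161·V/T = 0.161·675/0.15 = 724.500 sabins.
ΔA = A₂ − A₁ = 724.500 − 374.437 = 350.1 sabins.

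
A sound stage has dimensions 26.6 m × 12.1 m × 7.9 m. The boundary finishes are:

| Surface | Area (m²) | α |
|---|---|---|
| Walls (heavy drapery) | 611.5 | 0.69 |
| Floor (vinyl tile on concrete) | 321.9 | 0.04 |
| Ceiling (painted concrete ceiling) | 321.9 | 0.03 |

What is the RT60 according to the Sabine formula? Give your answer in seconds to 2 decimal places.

0.92 s

A = Σ Sᵢαᵢ = 611.5×0.69 + 321.9×0.04 + 321.9×0.03 = 444.468 sabins.
Volume V = 26.6 × 12.1 × 7.9 = 2542.694 m³.
RT60 = 0.161 · V / A = 0.161 × 2542.694 / 444.468 = 0.92 s.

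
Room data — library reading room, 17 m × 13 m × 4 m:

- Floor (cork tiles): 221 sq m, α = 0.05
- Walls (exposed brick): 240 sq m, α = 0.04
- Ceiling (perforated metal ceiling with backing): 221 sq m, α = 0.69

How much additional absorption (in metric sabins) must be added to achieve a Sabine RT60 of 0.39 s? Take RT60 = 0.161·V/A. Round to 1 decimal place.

191.8 sabins

A₁ = Σ Sᵢαᵢ = 221×0.05 + 240×0.04 + 221×0.69 = 173.140 sabins.
For T = 0.39 s, need A₂ = 0.161·V/T = 0.161·884/0.39 = 364.933 sabins.
Additional absorption ΔA = 364.933 − 173.140 = 191.8 sabins.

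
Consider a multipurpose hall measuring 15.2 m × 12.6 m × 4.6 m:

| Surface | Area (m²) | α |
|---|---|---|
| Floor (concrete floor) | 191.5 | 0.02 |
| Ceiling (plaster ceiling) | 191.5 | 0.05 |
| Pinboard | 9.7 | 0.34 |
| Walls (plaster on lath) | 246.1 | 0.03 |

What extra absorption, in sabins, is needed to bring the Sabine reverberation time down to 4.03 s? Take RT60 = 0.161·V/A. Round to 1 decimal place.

Equivalent absorption area: A₁ = 191.5*0.02 + 191.5*0.05 + 9.7*0.34 + 246.1*0.03 = 24.086 m².
For T = 4.03 s, need A₂ = 0.161·V/T = 0.161·880.992/4.03 = 35.196 sabins.
Shortfall: 35.196 − 24.086 = 11.1 sabins.

11.1 sabins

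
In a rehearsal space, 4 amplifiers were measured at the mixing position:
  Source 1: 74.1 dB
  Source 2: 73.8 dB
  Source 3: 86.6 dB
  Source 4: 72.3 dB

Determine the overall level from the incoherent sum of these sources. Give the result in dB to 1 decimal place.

87.2 dB

Σ 10^(Lᵢ/10) = 5.238e+08.
L_total = 10·log₁₀(5.238e+08) = 87.2 dB.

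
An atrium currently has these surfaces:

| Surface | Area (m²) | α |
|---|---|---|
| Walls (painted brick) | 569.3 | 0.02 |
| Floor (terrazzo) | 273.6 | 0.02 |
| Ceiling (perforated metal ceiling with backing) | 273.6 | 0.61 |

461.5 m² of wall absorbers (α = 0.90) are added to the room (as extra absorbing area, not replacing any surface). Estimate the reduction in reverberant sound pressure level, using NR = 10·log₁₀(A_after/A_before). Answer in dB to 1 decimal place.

Total absorption A_before = 569.3×0.02 + 273.6×0.02 + 273.6×0.61
  = 11.386 + 5.472 + 166.896 = 183.754 m² sabins.
Added absorption = 461.5 × 0.90 = 415.350 sabins.
New total A_after = 599.104 sabins.
Reduction = 10 log₁₀(A_after/A_before) = 10 log₁₀(3.2604) = 5.1 dB.

5.1 dB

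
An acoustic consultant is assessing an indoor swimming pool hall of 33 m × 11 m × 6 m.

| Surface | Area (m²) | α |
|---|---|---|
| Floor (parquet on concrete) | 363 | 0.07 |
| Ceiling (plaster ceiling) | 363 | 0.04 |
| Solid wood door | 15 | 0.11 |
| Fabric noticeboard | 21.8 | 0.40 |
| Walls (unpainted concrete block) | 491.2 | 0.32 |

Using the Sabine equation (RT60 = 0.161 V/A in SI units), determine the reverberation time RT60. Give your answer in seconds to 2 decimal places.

1.69 sec

Equivalent absorption area: A = 363*0.07 + 363*0.04 + 15*0.11 + 21.8*0.40 + 491.2*0.32 = 207.484 m².
V = 33·11·6 = 2178 m³.
T = 0.161 V/A = 0.161·2178/207.484 = 1.69 s.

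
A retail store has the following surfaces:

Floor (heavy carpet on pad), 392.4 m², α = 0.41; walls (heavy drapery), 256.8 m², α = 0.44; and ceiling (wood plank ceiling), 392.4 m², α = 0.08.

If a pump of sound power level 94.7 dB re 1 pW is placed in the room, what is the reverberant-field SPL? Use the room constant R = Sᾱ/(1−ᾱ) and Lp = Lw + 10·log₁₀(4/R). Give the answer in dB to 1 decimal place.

A = 305.268 sabins; S = 1041.6 m².
ᾱ = 0.2931, so room constant R = A/(1−ᾱ) = 431.840 m².
Lp = Lw + 10 log₁₀(4/R) = 94.7 -20.33 = 74.4 dB.

74.4 dB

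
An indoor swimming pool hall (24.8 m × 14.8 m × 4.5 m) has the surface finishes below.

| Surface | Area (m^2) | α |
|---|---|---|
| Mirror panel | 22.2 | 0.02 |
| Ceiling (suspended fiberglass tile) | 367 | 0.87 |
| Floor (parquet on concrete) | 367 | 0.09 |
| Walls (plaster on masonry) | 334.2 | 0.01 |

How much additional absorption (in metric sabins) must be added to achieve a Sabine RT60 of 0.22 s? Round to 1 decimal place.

852.6 sabins

A₁ = Σ Sᵢαᵢ = 22.2×0.02 + 367×0.87 + 367×0.09 + 334.2×0.01 = 356.106 sabins.
V = 1651.68 m³. Required absorption A₂ = 0.161 × 1651.68 / 0.22 = 1208.729 sabins.
Shortfall: 1208.729 − 356.106 = 852.6 sabins.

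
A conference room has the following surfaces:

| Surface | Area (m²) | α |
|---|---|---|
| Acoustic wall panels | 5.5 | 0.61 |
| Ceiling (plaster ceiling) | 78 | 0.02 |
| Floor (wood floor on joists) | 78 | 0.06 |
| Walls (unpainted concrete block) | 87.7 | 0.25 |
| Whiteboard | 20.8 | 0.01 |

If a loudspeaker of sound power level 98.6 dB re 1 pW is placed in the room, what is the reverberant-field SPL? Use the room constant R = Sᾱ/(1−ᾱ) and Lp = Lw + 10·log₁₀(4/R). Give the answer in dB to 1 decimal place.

89.1 dB

Σ(Sᵢαᵢ) = 5.5×0.61 + 78×0.02 + 78×0.06 + 87.7×0.25 + 20.8×0.01 = 31.728; total area S = 270.0 m².
ᾱ = 31.728/270.0 = 0.1175; R = Sᾱ/(1−ᾱ) = 31.728/(1−0.1175) = 35.952 m².
Lp = 98.6 + 10·log₁₀(4/35.952) = 98.6 + (-9.54) = 89.1 dB.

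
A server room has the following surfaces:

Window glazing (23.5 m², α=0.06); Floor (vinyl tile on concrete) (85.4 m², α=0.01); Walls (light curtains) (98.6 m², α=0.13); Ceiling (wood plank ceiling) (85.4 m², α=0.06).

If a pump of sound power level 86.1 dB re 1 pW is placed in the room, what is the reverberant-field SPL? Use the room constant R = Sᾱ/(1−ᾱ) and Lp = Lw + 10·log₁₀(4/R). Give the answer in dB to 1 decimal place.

Σ(Sᵢαᵢ) = 23.5·0.06 + 85.4·0.01 + 98.6·0.13 + 85.4·0.06 = 20.206; total area S = 292.9 m².
ᾱ = 20.206/292.9 = 0.0690; R = Sᾱ/(1−ᾱ) = 20.206/(1−0.0690) = 21.704 m².
Lp = 86.1 + 10·log₁₀(4/21.704) = 86.1 + (-7.34) = 78.8 dB.

78.8 dB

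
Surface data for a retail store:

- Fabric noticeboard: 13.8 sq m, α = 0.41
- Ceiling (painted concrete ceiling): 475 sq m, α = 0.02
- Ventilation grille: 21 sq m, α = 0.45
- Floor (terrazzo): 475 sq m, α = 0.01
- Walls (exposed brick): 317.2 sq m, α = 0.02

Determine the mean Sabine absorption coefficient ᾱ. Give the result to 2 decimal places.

Total surface area S = 1302.0 sq m.
A = 13.8×0.41 + 475×0.02 + 21×0.45 + 475×0.01 + 317.2×0.02 = 35.702 sabins.
ᾱ = A/S = 0.03.

0.03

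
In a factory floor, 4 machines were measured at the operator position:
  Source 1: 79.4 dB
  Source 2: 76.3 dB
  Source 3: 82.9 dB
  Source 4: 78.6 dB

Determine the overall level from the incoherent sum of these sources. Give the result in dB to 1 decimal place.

86.0 dB

Σ 10^(Lᵢ/10) = 3.972e+08.
Back to dB: 10·log₁₀ Σ = 86.0 dB.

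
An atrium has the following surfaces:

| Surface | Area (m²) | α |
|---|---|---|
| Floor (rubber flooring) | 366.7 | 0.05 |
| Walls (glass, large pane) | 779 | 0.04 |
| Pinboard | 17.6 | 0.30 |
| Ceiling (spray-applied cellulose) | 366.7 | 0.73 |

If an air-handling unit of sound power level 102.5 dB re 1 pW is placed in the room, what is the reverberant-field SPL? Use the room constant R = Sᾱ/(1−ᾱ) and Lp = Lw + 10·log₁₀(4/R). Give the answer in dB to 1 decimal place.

82.4 dB

Σ(Sᵢαᵢ) = 366.7·0.05 + 779·0.04 + 17.6·0.30 + 366.7·0.73 = 322.466; total area S = 1530.0 m².
ᾱ = 0.2108, so room constant R = A/(1−ᾱ) = 408.599 m².
Lp = Lw + 10 log₁₀(4/R) = 102.5 -20.09 = 82.4 dB.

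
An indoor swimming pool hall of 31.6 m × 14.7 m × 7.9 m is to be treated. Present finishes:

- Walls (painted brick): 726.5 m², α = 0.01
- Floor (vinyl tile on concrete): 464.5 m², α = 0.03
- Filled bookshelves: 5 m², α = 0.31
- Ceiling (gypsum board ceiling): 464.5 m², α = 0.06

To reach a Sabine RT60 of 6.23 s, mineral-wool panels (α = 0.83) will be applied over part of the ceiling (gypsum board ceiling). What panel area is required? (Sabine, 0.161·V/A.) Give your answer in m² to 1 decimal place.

57.4

Equivalent absorption area: A₁ = 726.5×0.01 + 464.5×0.03 + 5×0.31 + 464.5×0.06 = 50.620 m².
V = 3669.708 m³. Target absorption A₂ = 0.161 × 3669.708 / 6.23 = 94.835 sabins.
Absorption to add: 94.835 − 50.620 = 44.215 sabins.
Net gain per m²: Δα = 0.83 − 0.06 = 0.77.
Area = ΔA/Δα = 44.215/0.77 = 57.4 m².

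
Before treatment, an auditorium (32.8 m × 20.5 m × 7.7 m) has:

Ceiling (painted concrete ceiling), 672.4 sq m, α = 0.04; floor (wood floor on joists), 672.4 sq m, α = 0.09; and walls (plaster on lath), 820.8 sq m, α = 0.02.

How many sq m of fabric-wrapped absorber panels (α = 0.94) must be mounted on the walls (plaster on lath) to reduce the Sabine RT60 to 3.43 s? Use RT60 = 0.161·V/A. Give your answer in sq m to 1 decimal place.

A₁ = Σ Sᵢαᵢ = 672.4·0.04 + 672.4·0.09 + 820.8·0.02 = 103.828 sabins.
V = 5177.48 m³. Target absorption A₂ = 0.161 × 5177.48 / 3.43 = 243.025 sabins.
Absorption to add: 243.025 − 103.828 = 139.197 sabins.
Each sq m of panel replacing the walls (plaster on lath) adds (0.94 − 0.02) = 0.92 sabins.
Panel area = 139.197 / 0.92 = 151.3 sq m.

151.3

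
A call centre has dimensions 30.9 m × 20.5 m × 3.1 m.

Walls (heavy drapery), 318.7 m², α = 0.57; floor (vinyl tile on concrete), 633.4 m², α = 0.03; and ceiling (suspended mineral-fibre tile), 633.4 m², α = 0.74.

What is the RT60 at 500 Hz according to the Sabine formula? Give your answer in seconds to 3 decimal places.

0.472 s

Equivalent absorption area: A = 318.7×0.57 + 633.4×0.03 + 633.4×0.74 = 669.377 m².
Room volume: 1963.695 m³.
Sabine: RT60 = 0.161 × 1963.695 / 669.377 = 0.472 s.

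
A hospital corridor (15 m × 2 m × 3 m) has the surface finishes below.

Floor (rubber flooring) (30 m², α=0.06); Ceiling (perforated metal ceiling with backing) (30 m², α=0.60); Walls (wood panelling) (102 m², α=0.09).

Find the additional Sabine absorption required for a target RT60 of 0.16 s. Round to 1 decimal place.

61.6 sabins

A₁ = Σ Sᵢαᵢ = 30·0.06 + 30·0.60 + 102·0.09 = 28.980 sabins.
For T = 0.16 s, need A₂ = 0.161·V/T = 0.161·90/0.16 = 90.562 sabins.
ΔA = A₂ − A₁ = 90.562 − 28.980 = 61.6 sabins.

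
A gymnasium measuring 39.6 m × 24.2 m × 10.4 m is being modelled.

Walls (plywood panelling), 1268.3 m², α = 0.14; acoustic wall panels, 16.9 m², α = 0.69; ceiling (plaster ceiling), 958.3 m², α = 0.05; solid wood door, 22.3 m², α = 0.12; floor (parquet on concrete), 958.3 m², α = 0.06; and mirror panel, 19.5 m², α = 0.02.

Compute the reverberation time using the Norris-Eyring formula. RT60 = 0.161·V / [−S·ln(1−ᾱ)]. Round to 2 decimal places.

S = Σ Sᵢ = 3243.6 m².
Σ(Sᵢαᵢ) = 1268.3·0.14 + 16.9·0.69 + 958.3·0.05 + 22.3·0.12 + 958.3·0.06 + 19.5·0.02 = 297.702.
ᾱ = 297.702 / 3243.6 = 0.0918.
−S·ln(1−ᾱ) = −3243.6 × ln(1 − 0.0918) = 312.328.
V = 39.6 × 24.2 × 10.4 = 9966.528 m³.
RT60 = 0.161 × 9966.528 / 312.328 = 5.14 s.

5.14 sec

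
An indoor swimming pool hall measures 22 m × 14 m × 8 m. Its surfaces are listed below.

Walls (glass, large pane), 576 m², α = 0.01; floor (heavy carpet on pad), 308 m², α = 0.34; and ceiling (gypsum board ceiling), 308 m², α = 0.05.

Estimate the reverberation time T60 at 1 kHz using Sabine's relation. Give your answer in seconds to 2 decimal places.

3.15 sec

Summing Sᵢαᵢ: 5.760 + 104.720 + 15.400 → A = 125.880 sabins.
V = 22·14·8 = 2464 m³.
RT60 = 0.161 · V / A = 0.161 × 2464 / 125.880 = 3.15 s.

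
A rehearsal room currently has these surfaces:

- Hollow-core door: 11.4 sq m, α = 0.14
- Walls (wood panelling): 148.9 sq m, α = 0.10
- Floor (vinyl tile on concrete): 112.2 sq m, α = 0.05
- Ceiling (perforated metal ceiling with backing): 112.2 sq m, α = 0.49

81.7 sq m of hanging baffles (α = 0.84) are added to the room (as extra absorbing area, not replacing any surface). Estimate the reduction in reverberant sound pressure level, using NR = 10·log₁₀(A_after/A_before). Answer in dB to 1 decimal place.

Summing Sᵢαᵢ: 1.596 + 14.890 + 5.610 + 54.978 → A_before = 77.074 sabins.
Added absorption = 81.7 × 0.84 = 68.628 sabins.
A_after = 77.074 + 68.628 = 145.702 sabins.
NR = 10·log₁₀(145.702/77.074) = 2.8 dB.

2.8 dB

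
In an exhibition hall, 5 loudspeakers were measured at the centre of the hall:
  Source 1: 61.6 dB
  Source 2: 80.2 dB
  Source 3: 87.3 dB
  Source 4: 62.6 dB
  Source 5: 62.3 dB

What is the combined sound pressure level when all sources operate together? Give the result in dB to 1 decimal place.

88.1 dB

Sum in the linear (power) domain: Σ 10^(Lᵢ/10) = 10^(61.6/10) + 10^(80.2/10) + 10^(87.3/10) + 10^(62.6/10) + 10^(62.3/10) = 6.467e+08.
Combined level = 10 log₁₀(6.467e+08) = 88.1 dB.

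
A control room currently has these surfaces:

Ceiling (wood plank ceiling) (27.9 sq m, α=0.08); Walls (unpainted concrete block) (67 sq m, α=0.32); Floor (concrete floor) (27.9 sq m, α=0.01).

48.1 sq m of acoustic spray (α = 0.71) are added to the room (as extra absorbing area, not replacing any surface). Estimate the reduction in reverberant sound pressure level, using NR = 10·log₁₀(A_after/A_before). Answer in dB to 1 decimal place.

3.8 dB

Equivalent absorption area: A_before = 27.9*0.08 + 67*0.32 + 27.9*0.01 = 23.951 sq m.
Added absorption = 48.1 × 0.71 = 34.151 sabins.
New total A_after = 58.102 sabins.
Reduction = 10 log₁₀(A_after/A_before) = 10 log₁₀(2.4259) = 3.8 dB.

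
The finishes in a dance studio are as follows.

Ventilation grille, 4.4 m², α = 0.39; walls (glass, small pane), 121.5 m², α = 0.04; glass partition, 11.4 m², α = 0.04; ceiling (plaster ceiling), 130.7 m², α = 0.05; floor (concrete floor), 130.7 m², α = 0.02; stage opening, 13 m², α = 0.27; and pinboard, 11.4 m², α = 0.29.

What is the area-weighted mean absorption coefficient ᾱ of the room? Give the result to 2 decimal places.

0.05

Total surface area S = 423.1 m².
Σ(Sᵢαᵢ) = 4.4×0.39 + 121.5×0.04 + 11.4×0.04 + 130.7×0.05 + 130.7×0.02 + 13×0.27 + 11.4×0.29 = 22.997.
ᾱ = 22.997 / 423.1 = 0.05.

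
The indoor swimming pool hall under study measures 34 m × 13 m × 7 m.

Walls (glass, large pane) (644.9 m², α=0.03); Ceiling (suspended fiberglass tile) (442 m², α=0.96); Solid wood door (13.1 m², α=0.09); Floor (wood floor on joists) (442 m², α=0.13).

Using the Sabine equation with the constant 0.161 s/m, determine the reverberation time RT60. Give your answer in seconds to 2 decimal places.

Total absorption A = 644.9·0.03 + 442·0.96 + 13.1·0.09 + 442·0.13
  = 19.347 + 424.320 + 1.179 + 57.460 = 502.306 m² sabins.
Volume V = 34 × 13 × 7 = 3094 m³.
T = 0.161 V/A = 0.161·3094/502.306 = 0.99 s.

0.99 sec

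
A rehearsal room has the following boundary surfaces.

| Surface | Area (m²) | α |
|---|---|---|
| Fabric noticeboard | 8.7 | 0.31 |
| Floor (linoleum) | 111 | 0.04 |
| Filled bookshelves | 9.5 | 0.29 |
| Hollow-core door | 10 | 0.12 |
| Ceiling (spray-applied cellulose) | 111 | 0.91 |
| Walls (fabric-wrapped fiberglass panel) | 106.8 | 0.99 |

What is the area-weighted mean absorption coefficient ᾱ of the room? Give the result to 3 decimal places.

S = Σ Sᵢ = 8.7 + 111 + 9.5 + 10 + 111 + 106.8 = 357.0 m².
Σ(Sᵢαᵢ) = 8.7·0.31 + 111·0.04 + 9.5·0.29 + 10·0.12 + 111·0.91 + 106.8·0.99 = 217.834.
ᾱ = 217.834 / 357.0 = 0.610.

0.610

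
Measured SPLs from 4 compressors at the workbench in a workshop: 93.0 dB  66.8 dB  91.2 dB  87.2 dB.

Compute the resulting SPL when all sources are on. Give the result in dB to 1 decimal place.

Converting to relative power and adding: 10^(93.0/10) + 10^(66.8/10) + 10^(91.2/10) + 10^(87.2/10) = 3.843e+09.
L_total = 10·log₁₀(3.843e+09) = 95.8 dB.

95.8 dB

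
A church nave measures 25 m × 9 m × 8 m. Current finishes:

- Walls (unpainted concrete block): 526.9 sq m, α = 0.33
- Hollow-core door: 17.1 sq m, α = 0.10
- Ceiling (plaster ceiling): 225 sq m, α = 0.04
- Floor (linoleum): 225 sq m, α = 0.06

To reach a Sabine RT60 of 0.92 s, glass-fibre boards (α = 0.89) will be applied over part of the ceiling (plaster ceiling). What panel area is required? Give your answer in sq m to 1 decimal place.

137.5

A₁ = Σ Sᵢαᵢ = 526.9·0.33 + 17.1·0.10 + 225·0.04 + 225·0.06 = 198.087 sabins.
Required A₂ = 0.161·1800/0.92 = 315.000 sabins.
Absorption to add: 315.000 − 198.087 = 116.913 sabins.
Net gain per sq m: Δα = 0.89 − 0.04 = 0.85.
Panel area = 116.913 / 0.85 = 137.5 sq m.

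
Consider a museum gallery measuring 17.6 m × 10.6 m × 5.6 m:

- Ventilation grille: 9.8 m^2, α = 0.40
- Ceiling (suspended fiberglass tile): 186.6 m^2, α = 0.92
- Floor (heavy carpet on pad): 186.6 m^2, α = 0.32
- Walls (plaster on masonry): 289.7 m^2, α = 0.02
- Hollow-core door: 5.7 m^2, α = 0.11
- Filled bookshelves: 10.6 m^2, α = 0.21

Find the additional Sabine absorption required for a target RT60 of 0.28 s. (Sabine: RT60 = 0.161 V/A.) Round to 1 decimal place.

356.8 sabins

Total absorption A₁ = 9.8*0.40 + 186.6*0.92 + 186.6*0.32 + 289.7*0.02 + 5.7*0.11 + 10.6*0.21
  = 3.920 + 171.672 + 59.712 + 5.794 + 0.627 + 2.226 = 243.951 m^2 sabins.
V = 1044.736 m³. Required absorption A₂ = 0.161 × 1044.736 / 0.28 = 600.723 sabins.
ΔA = A₂ − A₁ = 600.723 − 243.951 = 356.8 sabins.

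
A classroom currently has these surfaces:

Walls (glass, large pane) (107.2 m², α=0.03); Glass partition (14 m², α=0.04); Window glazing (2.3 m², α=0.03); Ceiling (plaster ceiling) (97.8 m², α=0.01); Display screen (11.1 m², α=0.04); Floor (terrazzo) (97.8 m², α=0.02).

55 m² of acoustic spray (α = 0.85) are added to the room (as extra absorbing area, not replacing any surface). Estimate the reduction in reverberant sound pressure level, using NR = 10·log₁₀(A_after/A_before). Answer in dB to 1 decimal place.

Total absorption A_before = 107.2·0.03 + 14·0.04 + 2.3·0.03 + 97.8·0.01 + 11.1·0.04 + 97.8·0.02
  = 3.216 + 0.560 + 0.069 + 0.978 + 0.444 + 1.956 = 7.223 m² sabins.
Treatment contributes 55·0.85 = 46.750 sabins.
New total A_after = 53.973 sabins.
Reduction = 10 log₁₀(A_after/A_before) = 10 log₁₀(7.4724) = 8.7 dB.

8.7 dB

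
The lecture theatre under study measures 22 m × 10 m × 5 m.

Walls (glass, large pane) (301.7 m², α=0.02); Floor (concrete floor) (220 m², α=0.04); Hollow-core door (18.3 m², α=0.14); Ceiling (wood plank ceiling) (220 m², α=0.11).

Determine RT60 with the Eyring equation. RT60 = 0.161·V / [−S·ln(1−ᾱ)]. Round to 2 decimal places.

Total surface area S = 301.7 + 220 + 18.3 + 220 = 760.0 m².
Σ(Sᵢαᵢ) = 301.7·0.02 + 220·0.04 + 18.3·0.14 + 220·0.11 = 41.596.
ᾱ = 41.596 / 760.0 = 0.0547.
Eyring denominator: −S ln(1−ᾱ) = 42.752.
V = 22 × 10 × 5 = 1100 m³.
T = 0.161·V/[−S·ln(1−ᾱ)] = 0.161·1100/42.752 = 4.14 s.

4.14 sec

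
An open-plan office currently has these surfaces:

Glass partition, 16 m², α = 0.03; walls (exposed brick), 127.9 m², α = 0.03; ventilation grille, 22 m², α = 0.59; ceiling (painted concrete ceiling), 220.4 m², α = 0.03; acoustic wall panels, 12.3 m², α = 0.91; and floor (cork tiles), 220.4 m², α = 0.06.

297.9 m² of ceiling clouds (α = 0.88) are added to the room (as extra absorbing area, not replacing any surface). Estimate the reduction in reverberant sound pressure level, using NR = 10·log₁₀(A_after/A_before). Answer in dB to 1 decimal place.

A_before = Σ Sᵢαᵢ = 16*0.03 + 127.9*0.03 + 22*0.59 + 220.4*0.03 + 12.3*0.91 + 220.4*0.06 = 48.326 sabins.
Treatment contributes 297.9·0.88 = 262.152 sabins.
A_after = 48.326 + 262.152 = 310.478 sabins.
Reduction = 10 log₁₀(A_after/A_before) = 10 log₁₀(6.4247) = 8.1 dB.

8.1 dB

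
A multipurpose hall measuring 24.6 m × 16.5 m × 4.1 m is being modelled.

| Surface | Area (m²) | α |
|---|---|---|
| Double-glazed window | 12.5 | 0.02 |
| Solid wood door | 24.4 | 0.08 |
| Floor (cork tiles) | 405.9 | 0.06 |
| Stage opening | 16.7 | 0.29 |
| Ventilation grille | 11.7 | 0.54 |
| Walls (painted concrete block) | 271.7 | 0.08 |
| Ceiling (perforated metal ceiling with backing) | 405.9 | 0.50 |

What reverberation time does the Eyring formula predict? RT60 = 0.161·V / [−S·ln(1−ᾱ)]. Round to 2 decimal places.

Total surface area S = 12.5 + 24.4 + 405.9 + 16.7 + 11.7 + 271.7 + 405.9 = 1148.8 m².
Σ(Sᵢαᵢ) = 12.5×0.02 + 24.4×0.08 + 405.9×0.06 + 16.7×0.29 + 11.7×0.54 + 271.7×0.08 + 405.9×0.50 = 262.403.
ᾱ = 262.403 / 1148.8 = 0.2284.
−S·ln(1−ᾱ) = −1148.8 × ln(1 − 0.2284) = 297.871.
V = 24.6 × 16.5 × 4.1 = 1664.19 m³.
RT60 = 0.161 × 1664.19 / 297.871 = 0.90 s.

0.90 s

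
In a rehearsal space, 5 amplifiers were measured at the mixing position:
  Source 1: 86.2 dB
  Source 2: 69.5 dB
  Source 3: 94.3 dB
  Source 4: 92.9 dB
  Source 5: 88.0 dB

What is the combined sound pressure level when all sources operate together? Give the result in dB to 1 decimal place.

Converting to relative power and adding: 10^(86.2/10) + 10^(69.5/10) + 10^(94.3/10) + 10^(92.9/10) + 10^(88.0/10) = 5.698e+09.
Back to dB: 10·log₁₀ Σ = 97.6 dB.

97.6 dB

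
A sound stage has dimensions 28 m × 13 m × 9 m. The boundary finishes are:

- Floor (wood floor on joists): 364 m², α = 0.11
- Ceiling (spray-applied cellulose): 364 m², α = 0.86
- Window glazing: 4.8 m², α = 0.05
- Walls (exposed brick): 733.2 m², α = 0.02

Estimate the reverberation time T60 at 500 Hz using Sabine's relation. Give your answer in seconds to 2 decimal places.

1.43 s

Summing Sᵢαᵢ: 40.040 + 313.040 + 0.240 + 14.664 → A = 367.984 sabins.
Volume V = 28 × 13 × 9 = 3276 m³.
T = 0.161 V/A = 0.161·3276/367.984 = 1.43 s.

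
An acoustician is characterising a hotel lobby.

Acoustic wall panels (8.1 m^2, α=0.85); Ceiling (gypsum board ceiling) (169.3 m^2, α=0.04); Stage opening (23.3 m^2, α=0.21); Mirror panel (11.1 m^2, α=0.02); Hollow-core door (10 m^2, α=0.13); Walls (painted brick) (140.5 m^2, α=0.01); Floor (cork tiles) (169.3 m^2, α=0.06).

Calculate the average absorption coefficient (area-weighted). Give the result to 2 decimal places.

0.06

Total surface area S = 531.6 m^2.
Σ(Sᵢαᵢ) = 8.1*0.85 + 169.3*0.04 + 23.3*0.21 + 11.1*0.02 + 10*0.13 + 140.5*0.01 + 169.3*0.06 = 31.635.
ᾱ = 31.635 / 531.6 = 0.06.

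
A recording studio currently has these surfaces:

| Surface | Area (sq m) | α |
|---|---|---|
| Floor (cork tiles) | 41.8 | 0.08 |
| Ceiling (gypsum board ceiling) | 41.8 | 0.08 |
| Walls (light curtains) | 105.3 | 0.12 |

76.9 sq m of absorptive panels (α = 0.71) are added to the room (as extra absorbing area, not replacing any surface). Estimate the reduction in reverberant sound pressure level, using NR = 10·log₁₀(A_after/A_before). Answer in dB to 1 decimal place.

5.8 dB

A_before = Σ Sᵢαᵢ = 41.8*0.08 + 41.8*0.08 + 105.3*0.12 = 19.324 sabins.
Added absorption = 76.9 × 0.71 = 54.599 sabins.
A_after = 19.324 + 54.599 = 73.923 sabins.
NR = 10·log₁₀(73.923/19.324) = 5.8 dB.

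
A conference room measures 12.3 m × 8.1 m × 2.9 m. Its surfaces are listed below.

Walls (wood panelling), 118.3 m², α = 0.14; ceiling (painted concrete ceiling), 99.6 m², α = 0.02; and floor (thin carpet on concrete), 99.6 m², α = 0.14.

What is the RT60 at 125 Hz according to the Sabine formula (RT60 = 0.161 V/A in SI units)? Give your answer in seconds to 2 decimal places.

Summing Sᵢαᵢ: 16.562 + 1.992 + 13.944 → A = 32.498 sabins.
Room volume: 288.927 m³.
T = 0.161 V/A = 0.161·288.927/32.498 = 1.43 s.

1.43 seconds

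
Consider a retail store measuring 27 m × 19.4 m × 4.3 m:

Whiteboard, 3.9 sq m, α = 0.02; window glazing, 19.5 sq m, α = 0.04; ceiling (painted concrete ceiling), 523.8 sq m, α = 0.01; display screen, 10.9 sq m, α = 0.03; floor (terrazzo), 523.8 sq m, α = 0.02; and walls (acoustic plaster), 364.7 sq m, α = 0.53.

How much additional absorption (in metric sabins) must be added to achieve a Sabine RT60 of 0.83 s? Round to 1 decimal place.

226.7 sabins

Summing Sᵢαᵢ: 0.078 + 0.780 + 5.238 + 0.327 + 10.476 + 193.291 → A₁ = 210.190 sabins.
For T = 0.83 s, need A₂ = 0.161·V/T = 0.161·2252.34/0.83 = 436.900 sabins.
Additional absorption ΔA = 436.900 − 210.190 = 226.7 sabins.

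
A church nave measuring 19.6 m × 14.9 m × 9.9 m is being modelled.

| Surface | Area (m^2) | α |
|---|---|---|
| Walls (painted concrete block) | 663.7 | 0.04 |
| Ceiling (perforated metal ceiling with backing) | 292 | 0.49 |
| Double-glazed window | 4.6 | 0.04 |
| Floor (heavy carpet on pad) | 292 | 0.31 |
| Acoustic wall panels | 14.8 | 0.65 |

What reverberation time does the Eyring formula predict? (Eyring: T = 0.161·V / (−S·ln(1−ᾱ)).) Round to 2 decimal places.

1.53 s

S = Σ Sᵢ = 1267.1 m^2.
Σ(Sᵢαᵢ) = 663.7×0.04 + 292×0.49 + 4.6×0.04 + 292×0.31 + 14.8×0.65 = 269.952.
Mean coefficient ᾱ = A/S = 0.2130.
Eyring denominator: −S ln(1−ᾱ) = 303.505.
V = 19.6 × 14.9 × 9.9 = 2891.196 m³.
RT60 = 0.161 × 2891.196 / 303.505 = 1.53 s.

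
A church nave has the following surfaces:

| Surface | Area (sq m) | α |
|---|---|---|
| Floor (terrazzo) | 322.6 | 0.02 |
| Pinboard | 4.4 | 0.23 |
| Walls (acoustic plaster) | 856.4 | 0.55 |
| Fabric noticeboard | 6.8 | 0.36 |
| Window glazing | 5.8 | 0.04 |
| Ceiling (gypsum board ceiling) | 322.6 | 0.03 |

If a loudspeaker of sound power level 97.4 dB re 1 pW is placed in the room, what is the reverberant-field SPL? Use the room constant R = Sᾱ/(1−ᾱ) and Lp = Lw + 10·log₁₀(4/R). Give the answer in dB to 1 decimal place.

Σ(Sᵢαᵢ) = 322.6×0.02 + 4.4×0.23 + 856.4×0.55 + 6.8×0.36 + 5.8×0.04 + 322.6×0.03 = 490.842; total area S = 1518.6 sq m.
ᾱ = 0.3232, so room constant R = A/(1−ᾱ) = 725.239 sq m.
Lp = Lw + 10 log₁₀(4/R) = 97.4 -22.58 = 74.8 dB.

74.8 dB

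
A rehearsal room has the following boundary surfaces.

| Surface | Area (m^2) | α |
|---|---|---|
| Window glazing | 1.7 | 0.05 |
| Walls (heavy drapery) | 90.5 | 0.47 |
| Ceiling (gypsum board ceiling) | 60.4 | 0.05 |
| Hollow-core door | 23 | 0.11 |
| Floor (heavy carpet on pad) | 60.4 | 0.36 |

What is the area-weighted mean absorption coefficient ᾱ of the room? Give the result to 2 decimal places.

0.30

Total surface area S = 236.0 m^2.
Weighted sum Σ Sα = 69.914.
ᾱ = 69.914 / 236.0 = 0.30.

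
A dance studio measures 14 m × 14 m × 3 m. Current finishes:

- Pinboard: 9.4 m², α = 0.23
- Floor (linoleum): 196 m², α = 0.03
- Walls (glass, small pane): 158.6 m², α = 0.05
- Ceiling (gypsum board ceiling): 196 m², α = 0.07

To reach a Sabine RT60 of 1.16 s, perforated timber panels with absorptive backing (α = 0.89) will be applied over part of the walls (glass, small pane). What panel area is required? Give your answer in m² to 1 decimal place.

61.8

Equivalent absorption area: A₁ = 9.4×0.23 + 196×0.03 + 158.6×0.05 + 196×0.07 = 29.692 m².
V = 588 m³. Target absorption A₂ = 0.161 × 588 / 1.16 = 81.610 sabins.
ΔA needed = 81.610 − 29.692 = 51.918 sabins.
Net gain per m²: Δα = 0.89 − 0.05 = 0.84.
Panel area = 51.918 / 0.84 = 61.8 m².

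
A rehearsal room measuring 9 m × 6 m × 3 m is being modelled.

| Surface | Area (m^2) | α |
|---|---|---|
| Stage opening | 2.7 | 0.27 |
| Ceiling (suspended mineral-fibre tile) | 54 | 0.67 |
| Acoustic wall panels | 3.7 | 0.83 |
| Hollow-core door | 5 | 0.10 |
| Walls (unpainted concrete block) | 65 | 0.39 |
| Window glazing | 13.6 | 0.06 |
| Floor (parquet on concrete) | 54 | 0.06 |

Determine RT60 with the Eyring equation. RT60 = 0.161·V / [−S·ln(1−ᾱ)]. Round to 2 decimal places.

S = Σ Sᵢ = 198.0 m^2.
Absorption A = 2.7×0.27 + 54×0.67 + 3.7×0.83 + 5×0.10 + 65×0.39 + 13.6×0.06 + 54×0.06 = 69.886 sabins.
ᾱ = 69.886 / 198.0 = 0.3530.
Eyring denominator: −S ln(1−ᾱ) = 86.211.
V = 9 × 6 × 3 = 162 m³.
T = 0.161·V/[−S·ln(1−ᾱ)] = 0.161·162/86.211 = 0.30 s.

0.30 s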